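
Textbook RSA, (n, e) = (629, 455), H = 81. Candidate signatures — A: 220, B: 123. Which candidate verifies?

B

Candidate A: 220^2 = 48400 ≡ 596; 220^4 ≡ 596^2 = 355216 ≡ 460; 220^8 ≡ 460^2 = 211600 ≡ 256; 220^16 ≡ 256^2 = 65536 ≡ 120; 220^32 ≡ 120^2 = 14400 ≡ 562; 220^64 ≡ 562^2 = 315844 ≡ 86; 220^128 ≡ 86^2 = 7396 ≡ 477; 220^256 ≡ 477^2 = 227529 ≡ 460; 455 = 256 + 128 + 64 + 4 + 2 + 1, so 220^455 ≡ 460·477·86·460·596·220 ≡ 254 (mod 629)
Candidate B: 123^2 = 15129 ≡ 33; 123^4 ≡ 33^2 = 1089 ≡ 460; 123^8 ≡ 460^2 = 211600 ≡ 256; 123^16 ≡ 256^2 = 65536 ≡ 120; 123^32 ≡ 120^2 = 14400 ≡ 562; 123^64 ≡ 562^2 = 315844 ≡ 86; 123^128 ≡ 86^2 = 7396 ≡ 477; 123^256 ≡ 477^2 = 227529 ≡ 460; 455 = 256 + 128 + 64 + 4 + 2 + 1, so 123^455 ≡ 460·477·86·460·33·123 ≡ 81 (mod 629)
  → matches H = 81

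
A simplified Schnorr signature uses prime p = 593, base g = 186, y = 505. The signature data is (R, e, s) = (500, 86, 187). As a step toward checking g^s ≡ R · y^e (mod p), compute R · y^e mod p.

505^2 = 255025 ≡ 35
505^4 ≡ 35^2 = 1225 ≡ 39
505^8 ≡ 39^2 = 1521 ≡ 335
505^16 ≡ 335^2 = 112225 ≡ 148
505^32 ≡ 148^2 = 21904 ≡ 556
505^64 ≡ 556^2 = 309136 ≡ 183
86 = 64 + 16 + 4 + 2, so 505^86 ≡ 183·148·39·35 ≡ 261 (mod 593)
R · y^e ≡ 500·261 = 130500 ≡ 40 (mod 593)

40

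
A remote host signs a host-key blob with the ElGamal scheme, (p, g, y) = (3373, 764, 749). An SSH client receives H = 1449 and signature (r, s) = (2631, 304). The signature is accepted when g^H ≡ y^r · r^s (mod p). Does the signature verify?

Left side g^H mod p:
Squares mod 3373: 764^1≡764, 764^2≡167, 764^4≡905, 764^8≡2759, 764^16≡2593, 764^32≡1260, 764^64≡2290, 764^128≡2458, 764^256≡721, 764^512≡399, 764^1024≡670
1449 = 1024 + 256 + 128 + 32 + 8 + 1, so 764^1449 ≡ 670·721·2458·1260·2759·764 ≡ 966 (mod 3373)
Right side y^r · r^s mod p:
Squares mod 3373: 749^1≡749, 749^2≡1083, 749^4≡2458, 749^8≡721, 749^16≡399, 749^32≡670, 749^64≡291, 749^128≡356, 749^256≡1935, 749^512≡195, 749^1024≡922, 749^2048≡88
2631 = 2048 + 512 + 64 + 4 + 2 + 1, so 749^2631 ≡ 88·195·291·2458·1083·749 ≡ 549 (mod 3373)
Squares mod 3373: 2631^1≡2631, 2631^2≡765, 2631^4≡1696, 2631^8≡2620, 2631^16≡345, 2631^32≡970, 2631^64≡3206, 2631^128≡905, 2631^256≡2759
304 = 256 + 32 + 16, so 2631^304 ≡ 2759·970·345 ≡ 1314 (mod 3373)
549·1314 = 721386 ≡ 2937 (mod 3373)
966 ≠ 2937, so verification fails.

does not verify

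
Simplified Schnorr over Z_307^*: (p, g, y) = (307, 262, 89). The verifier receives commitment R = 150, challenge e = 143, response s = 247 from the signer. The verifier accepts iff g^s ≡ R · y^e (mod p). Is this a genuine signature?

genuine

g^s mod p:
262^247 mod 307 = 277
R · y^e mod p:
89^143 mod 307 = 184
150·184 = 27600 ≡ 277 (mod 307)
277 ≡ 277 (mod 307); signature holds.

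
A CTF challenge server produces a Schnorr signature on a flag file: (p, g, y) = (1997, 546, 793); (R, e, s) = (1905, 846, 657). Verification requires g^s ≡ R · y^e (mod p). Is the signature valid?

valid

g^s mod p:
Squares mod 1997: 546^1≡546, 546^2≡563, 546^4≡1443, 546^8≡1375, 546^16≡1463, 546^32≡1582, 546^64≡483, 546^128≡1637, 546^256≡1792, 546^512≡88
657 = 512 + 128 + 16 + 1, so 546^657 ≡ 88·1637·1463·546 ≡ 1453 (mod 1997)
R · y^e mod p:
Squares mod 1997: 793^1≡793, 793^2≡1791, 793^4≡499, 793^8≡1373, 793^16≡1958, 793^32≡1521, 793^64≡915, 793^128≡482, 793^256≡672, 793^512≡262
846 = 512 + 256 + 64 + 8 + 4 + 2, so 793^846 ≡ 262·672·915·1373·499·1791 ≡ 961 (mod 1997)
1905·961 = 1830705 ≡ 1453 (mod 1997)
1453 ≡ 1453 (mod 1997); signature holds.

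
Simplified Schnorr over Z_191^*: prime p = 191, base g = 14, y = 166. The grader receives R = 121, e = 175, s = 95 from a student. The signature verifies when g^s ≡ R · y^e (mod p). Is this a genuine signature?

genuine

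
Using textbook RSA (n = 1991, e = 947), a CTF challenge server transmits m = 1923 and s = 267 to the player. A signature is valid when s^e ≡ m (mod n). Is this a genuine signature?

s^2 ≡ 267^2 = 71289 ≡ 1604
s^4 ≡ 1604^2 = 2572816 ≡ 444
s^8 ≡ 444^2 = 197136 ≡ 27
s^16 ≡ 27^2 = 729
s^32 ≡ 729^2 = 531441 ≡ 1835
s^64 ≡ 1835^2 = 3367225 ≡ 444
s^128 ≡ 444^2 = 197136 ≡ 27
s^256 ≡ 27^2 = 729
s^512 ≡ 729^2 = 531441 ≡ 1835
947 = 512 + 256 + 128 + 32 + 16 + 2 + 1, so s^947 ≡ 1835·729·27·1835·729·1604·267 ≡ 1923 (mod 1991)
s^947 mod 1991 = 1923 matches m.

genuine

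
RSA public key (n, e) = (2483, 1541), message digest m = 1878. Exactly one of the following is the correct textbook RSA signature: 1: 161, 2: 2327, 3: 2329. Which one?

Candidate 1: Squares mod 2483: 161^1≡161, 161^2≡1091, 161^4≡924, 161^8≡2107, 161^16≡2328, 161^32≡1678, 161^64≡2445, 161^128≡1444, 161^256≡1899, 161^512≡885, 161^1024≡1080; 1541 = 1024 + 512 + 4 + 1, so 161^1541 ≡ 1080·885·924·161 ≡ 1201 (mod 2483)
Candidate 2: Squares mod 2483: 2327^1≡2327, 2327^2≡1989, 2327^4≡702, 2327^8≡1170, 2327^16≡767, 2327^32≡2301, 2327^64≡845, 2327^128≡1404, 2327^256≡2197, 2327^512≡2340, 2327^1024≡585; 1541 = 1024 + 512 + 4 + 1, so 2327^1541 ≡ 585·2340·702·2327 ≡ 1703 (mod 2483)
Candidate 3: Squares mod 2483: 2329^1≡2329, 2329^2≡1369, 2329^4≡1979, 2329^8≡750, 2329^16≡1342, 2329^32≡789, 2329^64≡1771, 2329^128≡412, 2329^256≡900, 2329^512≡542, 2329^1024≡770; 1541 = 1024 + 512 + 4 + 1, so 2329^1541 ≡ 770·542·1979·2329 ≡ 1878 (mod 2483)
  → matches m = 1878

3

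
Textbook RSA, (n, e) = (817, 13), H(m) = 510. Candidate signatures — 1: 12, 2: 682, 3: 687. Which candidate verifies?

Candidate 1: Squares mod 817: 12^1≡12, 12^2≡144, 12^4≡311, 12^8≡315; 13 = 8 + 4 + 1, so 12^13 ≡ 315·311·12 ≡ 734 (mod 817)
Candidate 2: Squares mod 817: 682^1≡682, 682^2≡251, 682^4≡92, 682^8≡294; 13 = 8 + 4 + 1, so 682^13 ≡ 294·92·682 ≡ 510 (mod 817)
  → matches H(m) = 510
Candidate 3: Squares mod 817: 687^1≡687, 687^2≡560, 687^4≡689, 687^8≡44; 13 = 8 + 4 + 1, so 687^13 ≡ 44·689·687 ≡ 128 (mod 817)

2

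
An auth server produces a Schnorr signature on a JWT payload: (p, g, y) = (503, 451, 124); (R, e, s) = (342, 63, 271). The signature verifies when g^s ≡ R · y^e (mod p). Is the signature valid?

invalid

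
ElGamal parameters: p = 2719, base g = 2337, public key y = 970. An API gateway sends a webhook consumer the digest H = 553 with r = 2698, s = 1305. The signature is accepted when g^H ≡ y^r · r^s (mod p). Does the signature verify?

does not verify

Left side g^H mod p:
2337^2 = 5461569 ≡ 1817
2337^4 ≡ 1817^2 = 3301489 ≡ 623
2337^8 ≡ 623^2 = 388129 ≡ 2031
2337^16 ≡ 2031^2 = 4124961 ≡ 238
2337^32 ≡ 238^2 = 56644 ≡ 2264
2337^64 ≡ 2264^2 = 5125696 ≡ 381
2337^128 ≡ 381^2 = 145161 ≡ 1054
2337^256 ≡ 1054^2 = 1110916 ≡ 1564
2337^512 ≡ 1564^2 = 2446096 ≡ 1715
553 = 512 + 32 + 8 + 1, so 2337^553 ≡ 1715·2264·2031·2337 ≡ 1234 (mod 2719)
Right side y^r · r^s mod p:
970^2 = 940900 ≡ 126
970^4 ≡ 126^2 = 15876 ≡ 2281
970^8 ≡ 2281^2 = 5202961 ≡ 1514
970^16 ≡ 1514^2 = 2292196 ≡ 79
970^32 ≡ 79^2 = 6241 ≡ 803
970^64 ≡ 803^2 = 644809 ≡ 406
970^128 ≡ 406^2 = 164836 ≡ 1696
970^256 ≡ 1696^2 = 2876416 ≡ 2433
970^512 ≡ 2433^2 = 5919489 ≡ 226
970^1024 ≡ 226^2 = 51076 ≡ 2134
970^2048 ≡ 2134^2 = 4553956 ≡ 2350
2698 = 2048 + 512 + 128 + 8 + 2, so 970^2698 ≡ 2350·226·1696·1514·126 ≡ 1646 (mod 2719)
2698^2 = 7279204 ≡ 441
2698^4 ≡ 441^2 = 194481 ≡ 1432
2698^8 ≡ 1432^2 = 2050624 ≡ 498
2698^16 ≡ 498^2 = 248004 ≡ 575
2698^32 ≡ 575^2 = 330625 ≡ 1626
2698^64 ≡ 1626^2 = 2643876 ≡ 1008
2698^128 ≡ 1008^2 = 1016064 ≡ 1877
2698^256 ≡ 1877^2 = 3523129 ≡ 2024
2698^512 ≡ 2024^2 = 4096576 ≡ 1762
2698^1024 ≡ 1762^2 = 3104644 ≡ 2265
1305 = 1024 + 256 + 16 + 8 + 1, so 2698^1305 ≡ 2265·2024·575·498·2698 ≡ 2597 (mod 2719)
1646·2597 = 4274662 ≡ 394 (mod 2719)
1234 ≠ 394, so verification fails.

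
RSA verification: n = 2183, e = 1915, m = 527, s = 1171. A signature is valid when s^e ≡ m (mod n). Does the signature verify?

does not verify

s^2 ≡ 1171^2 = 1371241 ≡ 317
s^4 ≡ 317^2 = 100489 ≡ 71
s^8 ≡ 71^2 = 5041 ≡ 675
s^16 ≡ 675^2 = 455625 ≡ 1561
s^32 ≡ 1561^2 = 2436721 ≡ 493
s^64 ≡ 493^2 = 243049 ≡ 736
s^128 ≡ 736^2 = 541696 ≡ 312
s^256 ≡ 312^2 = 97344 ≡ 1292
s^512 ≡ 1292^2 = 1669264 ≡ 1452
s^1024 ≡ 1452^2 = 2108304 ≡ 1709
1915 = 1024 + 512 + 256 + 64 + 32 + 16 + 8 + 2 + 1, so s^1915 ≡ 1709·1452·1292·736·493·1561·675·317·1171 ≡ 227 (mod 2183)
227 ≠ 527, so verification fails.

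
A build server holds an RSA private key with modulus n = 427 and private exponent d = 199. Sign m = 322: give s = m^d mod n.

112

Squares mod 427: m^1≡322, m^2≡350, m^4≡378, m^8≡266, m^16≡301, m^32≡77, m^64≡378, m^128≡266
199 = 128 + 64 + 4 + 2 + 1, so m^199 ≡ 266·378·378·350·322 ≡ 112 (mod 427)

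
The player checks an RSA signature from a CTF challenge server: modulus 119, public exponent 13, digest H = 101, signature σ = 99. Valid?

σ^2 ≡ 99^2 = 9801 ≡ 43
σ^4 ≡ 43^2 = 1849 ≡ 64
σ^8 ≡ 64^2 = 4096 ≡ 50
13 = 8 + 4 + 1, so σ^13 ≡ 50·64·99 ≡ 22 (mod 119)
σ^13 mod 119 = 22, but H = 101.

no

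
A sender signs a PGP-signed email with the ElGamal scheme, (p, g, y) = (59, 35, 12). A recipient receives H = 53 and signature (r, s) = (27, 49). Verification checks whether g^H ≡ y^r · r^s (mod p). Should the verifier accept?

accept

Left side g^H mod p:
35^2 = 1225 ≡ 45
35^4 ≡ 45^2 = 2025 ≡ 19
35^8 ≡ 19^2 = 361 ≡ 7
35^16 ≡ 7^2 = 49
35^32 ≡ 49^2 = 2401 ≡ 41
53 = 32 + 16 + 4 + 1, so 35^53 ≡ 41·49·19·35 ≡ 48 (mod 59)
Right side y^r · r^s mod p:
12^2 = 144 ≡ 26
12^4 ≡ 26^2 = 676 ≡ 27
12^8 ≡ 27^2 = 729 ≡ 21
12^16 ≡ 21^2 = 441 ≡ 28
27 = 16 + 8 + 2 + 1, so 12^27 ≡ 28·21·26·12 ≡ 25 (mod 59)
27^2 = 729 ≡ 21
27^4 ≡ 21^2 = 441 ≡ 28
27^8 ≡ 28^2 = 784 ≡ 17
27^16 ≡ 17^2 = 289 ≡ 53
27^32 ≡ 53^2 = 2809 ≡ 36
49 = 32 + 16 + 1, so 27^49 ≡ 36·53·27 ≡ 9 (mod 59)
25·9 = 225 ≡ 48 (mod 59)
48 ≡ 48 (mod 59), so the signature is genuine.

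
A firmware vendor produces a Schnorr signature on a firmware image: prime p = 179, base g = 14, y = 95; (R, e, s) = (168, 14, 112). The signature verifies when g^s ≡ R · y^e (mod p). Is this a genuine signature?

forged

g^s mod p:
14^2 = 196 ≡ 17
14^4 ≡ 17^2 = 289 ≡ 110
14^8 ≡ 110^2 = 12100 ≡ 107
14^16 ≡ 107^2 = 11449 ≡ 172
14^32 ≡ 172^2 = 29584 ≡ 49
14^64 ≡ 49^2 = 2401 ≡ 74
112 = 64 + 32 + 16, so 14^112 ≡ 74·49·172 ≡ 36 (mod 179)
R · y^e mod p:
95^2 = 9025 ≡ 75
95^4 ≡ 75^2 = 5625 ≡ 76
95^8 ≡ 76^2 = 5776 ≡ 48
14 = 8 + 4 + 2, so 95^14 ≡ 48·76·75 ≡ 88 (mod 179)
168·88 = 14784 ≡ 106 (mod 179)
36 ≠ 106; the check fails.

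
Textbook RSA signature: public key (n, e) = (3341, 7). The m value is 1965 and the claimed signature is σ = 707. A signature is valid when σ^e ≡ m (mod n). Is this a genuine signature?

forged

σ^7 mod 3341 = 775
775 ≠ 1965, so verification fails.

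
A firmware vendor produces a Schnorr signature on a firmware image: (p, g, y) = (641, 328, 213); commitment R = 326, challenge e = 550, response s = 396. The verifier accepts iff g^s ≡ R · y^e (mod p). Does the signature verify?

g^s mod p:
Squares mod 641: 328^1≡328, 328^2≡537, 328^4≡560, 328^8≡151, 328^16≡366, 328^32≡628, 328^64≡169, 328^128≡357, 328^256≡531
396 = 256 + 128 + 8 + 4, so 328^396 ≡ 531·357·151·560 ≡ 455 (mod 641)
R · y^e mod p:
Squares mod 641: 213^1≡213, 213^2≡499, 213^4≡293, 213^8≡596, 213^16≡102, 213^32≡148, 213^64≡110, 213^128≡562, 213^256≡472, 213^512≡357
550 = 512 + 32 + 4 + 2, so 213^550 ≡ 357·148·293·499 ≡ 141 (mod 641)
326·141 = 45966 ≡ 455 (mod 641)
455 ≡ 455 (mod 641); signature holds.

verifies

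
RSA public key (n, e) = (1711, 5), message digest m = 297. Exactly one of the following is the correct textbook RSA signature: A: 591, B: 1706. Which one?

Candidate A: Squares mod 1711: 591^1≡591, 591^2≡237, 591^4≡1417; 5 = 4 + 1, so 591^5 ≡ 1417·591 ≡ 768 (mod 1711)
Candidate B: Squares mod 1711: 1706^1≡1706, 1706^2≡25, 1706^4≡625; 5 = 4 + 1, so 1706^5 ≡ 625·1706 ≡ 297 (mod 1711)
  → matches m = 297

B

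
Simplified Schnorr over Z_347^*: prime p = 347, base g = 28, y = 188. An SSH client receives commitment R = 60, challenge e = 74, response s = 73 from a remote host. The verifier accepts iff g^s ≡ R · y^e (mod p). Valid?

g^s mod p:
28^2 = 784 ≡ 90
28^4 ≡ 90^2 = 8100 ≡ 119
28^8 ≡ 119^2 = 14161 ≡ 281
28^16 ≡ 281^2 = 78961 ≡ 192
28^32 ≡ 192^2 = 36864 ≡ 82
28^64 ≡ 82^2 = 6724 ≡ 131
73 = 64 + 8 + 1, so 28^73 ≡ 131·281·28 ≡ 118 (mod 347)
R · y^e mod p:
188^2 = 35344 ≡ 297
188^4 ≡ 297^2 = 88209 ≡ 71
188^8 ≡ 71^2 = 5041 ≡ 183
188^16 ≡ 183^2 = 33489 ≡ 177
188^32 ≡ 177^2 = 31329 ≡ 99
188^64 ≡ 99^2 = 9801 ≡ 85
74 = 64 + 8 + 2, so 188^74 ≡ 85·183·297 ≡ 224 (mod 347)
60·224 = 13440 ≡ 254 (mod 347)
118 ≠ 254; the check fails.

no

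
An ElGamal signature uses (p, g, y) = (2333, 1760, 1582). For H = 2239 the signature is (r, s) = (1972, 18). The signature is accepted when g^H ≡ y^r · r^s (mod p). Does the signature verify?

does not verify

Left side g^H mod p:
Squares mod 2333: 1760^1≡1760, 1760^2≡1709, 1760^4≡2098, 1760^8≡1566, 1760^16≡373, 1760^32≡1482, 1760^64≡971, 1760^128≡309, 1760^256≡2161, 1760^512≡1588, 1760^1024≡2104, 1760^2048≡1115
2239 = 2048 + 128 + 32 + 16 + 8 + 4 + 2 + 1, so 1760^2239 ≡ 1115·309·1482·373·1566·2098·1709·1760 ≡ 174 (mod 2333)
Right side y^r · r^s mod p:
Squares mod 2333: 1582^1≡1582, 1582^2≡1748, 1582^4≡1607, 1582^8≡2151, 1582^16≡462, 1582^32≡1141, 1582^64≡67, 1582^128≡2156, 1582^256≡1000, 1582^512≡1476, 1582^1024≡1887
1972 = 1024 + 512 + 256 + 128 + 32 + 16 + 4, so 1582^1972 ≡ 1887·1476·1000·2156·1141·462·1607 ≡ 2060 (mod 2333)
Squares mod 2333: 1972^1≡1972, 1972^2≡2006, 1972^4≡1944, 1972^8≡2009, 1972^16≡2324
18 = 16 + 2, so 1972^18 ≡ 2324·2006 ≡ 610 (mod 2333)
2060·610 = 1256600 ≡ 1446 (mod 2333)
174 ≠ 1446, so verification fails.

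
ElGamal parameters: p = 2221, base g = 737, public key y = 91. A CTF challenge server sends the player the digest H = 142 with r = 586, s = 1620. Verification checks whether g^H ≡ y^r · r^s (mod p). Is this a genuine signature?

forged

Left side g^H mod p:
737^2 = 543169 ≡ 1245
737^4 ≡ 1245^2 = 1550025 ≡ 1988
737^8 ≡ 1988^2 = 3952144 ≡ 985
737^16 ≡ 985^2 = 970225 ≡ 1869
737^32 ≡ 1869^2 = 3493161 ≡ 1749
737^64 ≡ 1749^2 = 3059001 ≡ 684
737^128 ≡ 684^2 = 467856 ≡ 1446
142 = 128 + 8 + 4 + 2, so 737^142 ≡ 1446·985·1988·1245 ≡ 121 (mod 2221)
Right side y^r · r^s mod p:
91^2 = 8281 ≡ 1618
91^4 ≡ 1618^2 = 2617924 ≡ 1586
91^8 ≡ 1586^2 = 2515396 ≡ 1224
91^16 ≡ 1224^2 = 1498176 ≡ 1222
91^32 ≡ 1222^2 = 1493284 ≡ 772
91^64 ≡ 772^2 = 595984 ≡ 756
91^128 ≡ 756^2 = 571536 ≡ 739
91^256 ≡ 739^2 = 546121 ≡ 1976
91^512 ≡ 1976^2 = 3904576 ≡ 58
586 = 512 + 64 + 8 + 2, so 91^586 ≡ 58·756·1224·1618 ≡ 620 (mod 2221)
586^2 = 343396 ≡ 1362
586^4 ≡ 1362^2 = 1855044 ≡ 509
586^8 ≡ 509^2 = 259081 ≡ 1445
586^16 ≡ 1445^2 = 2088025 ≡ 285
586^32 ≡ 285^2 = 81225 ≡ 1269
586^64 ≡ 1269^2 = 1610361 ≡ 136
586^128 ≡ 136^2 = 18496 ≡ 728
586^256 ≡ 728^2 = 529984 ≡ 1386
586^512 ≡ 1386^2 = 1920996 ≡ 2052
586^1024 ≡ 2052^2 = 4210704 ≡ 1909
1620 = 1024 + 512 + 64 + 16 + 4, so 586^1620 ≡ 1909·2052·136·285·509 ≡ 1290 (mod 2221)
620·1290 = 799800 ≡ 240 (mod 2221)
121 ≠ 240, so verification fails.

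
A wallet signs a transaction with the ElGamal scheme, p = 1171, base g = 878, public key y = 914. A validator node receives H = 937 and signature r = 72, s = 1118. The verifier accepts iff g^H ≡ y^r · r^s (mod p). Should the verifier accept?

reject

Left side g^H mod p:
878^937 mod 1171 = 1117
Right side y^r · r^s mod p:
914^72 mod 1171 = 528
72^1118 mod 1171 = 682
528·682 = 360096 ≡ 599 (mod 1171)
1117 ≠ 599, so verification fails.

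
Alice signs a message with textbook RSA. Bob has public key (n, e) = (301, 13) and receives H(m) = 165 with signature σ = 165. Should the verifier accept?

accept

Squares mod 301: σ^1≡165, σ^2≡135, σ^4≡165, σ^8≡135
13 = 8 + 4 + 1, so σ^13 ≡ 135·165·165 ≡ 165 (mod 301)
Since 165 equals the digest 165, verification succeeds.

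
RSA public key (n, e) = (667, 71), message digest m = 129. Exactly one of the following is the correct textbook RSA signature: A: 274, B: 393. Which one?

A

Candidate A: 274^2 = 75076 ≡ 372; 274^4 ≡ 372^2 = 138384 ≡ 315; 274^8 ≡ 315^2 = 99225 ≡ 509; 274^16 ≡ 509^2 = 259081 ≡ 285; 274^32 ≡ 285^2 = 81225 ≡ 518; 274^64 ≡ 518^2 = 268324 ≡ 190; 71 = 64 + 4 + 2 + 1, so 274^71 ≡ 190·315·372·274 ≡ 129 (mod 667)
  → matches m = 129
Candidate B: 393^2 = 154449 ≡ 372; 393^4 ≡ 372^2 = 138384 ≡ 315; 393^8 ≡ 315^2 = 99225 ≡ 509; 393^16 ≡ 509^2 = 259081 ≡ 285; 393^32 ≡ 285^2 = 81225 ≡ 518; 393^64 ≡ 518^2 = 268324 ≡ 190; 71 = 64 + 4 + 2 + 1, so 393^71 ≡ 190·315·372·393 ≡ 538 (mod 667)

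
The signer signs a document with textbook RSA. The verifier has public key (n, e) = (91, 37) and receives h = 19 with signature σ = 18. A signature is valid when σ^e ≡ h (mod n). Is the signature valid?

σ^2 ≡ 18^2 = 324 ≡ 51
σ^4 ≡ 51^2 = 2601 ≡ 53
σ^8 ≡ 53^2 = 2809 ≡ 79
σ^16 ≡ 79^2 = 6241 ≡ 53
σ^32 ≡ 53^2 = 2809 ≡ 79
37 = 32 + 4 + 1, so σ^37 ≡ 79·53·18 ≡ 18 (mod 91)
The recovered value 18 does not match the digest 19.

invalid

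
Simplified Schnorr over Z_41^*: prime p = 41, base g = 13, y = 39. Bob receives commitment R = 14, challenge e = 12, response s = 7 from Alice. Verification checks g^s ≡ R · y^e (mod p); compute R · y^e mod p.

26

39^12 mod 41 = 37
R · y^e ≡ 14·37 = 518 ≡ 26 (mod 41)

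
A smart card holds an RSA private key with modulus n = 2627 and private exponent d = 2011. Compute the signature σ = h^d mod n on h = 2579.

h^2011 mod 2627 = 2098

2098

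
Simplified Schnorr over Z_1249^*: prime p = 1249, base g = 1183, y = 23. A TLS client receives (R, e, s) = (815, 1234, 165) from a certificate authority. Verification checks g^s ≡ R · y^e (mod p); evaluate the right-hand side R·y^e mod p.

23^1234 mod 1249 = 1047
R · y^e ≡ 815·1047 = 853305 ≡ 238 (mod 1249)

238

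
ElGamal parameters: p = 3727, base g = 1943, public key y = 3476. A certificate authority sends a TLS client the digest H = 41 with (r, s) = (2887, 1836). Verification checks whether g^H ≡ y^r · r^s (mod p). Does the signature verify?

verifies

Left side g^H mod p:
1943^2 = 3775249 ≡ 3525
1943^4 ≡ 3525^2 = 12425625 ≡ 3534
1943^8 ≡ 3534^2 = 12489156 ≡ 3706
1943^16 ≡ 3706^2 = 13734436 ≡ 441
1943^32 ≡ 441^2 = 194481 ≡ 677
41 = 32 + 8 + 1, so 1943^41 ≡ 677·3706·1943 ≡ 893 (mod 3727)
Right side y^r · r^s mod p:
3476^2 = 12082576 ≡ 3369
3476^4 ≡ 3369^2 = 11350161 ≡ 1446
3476^8 ≡ 1446^2 = 2090916 ≡ 69
3476^16 ≡ 69^2 = 4761 ≡ 1034
3476^32 ≡ 1034^2 = 1069156 ≡ 3234
3476^64 ≡ 3234^2 = 10458756 ≡ 794
3476^128 ≡ 794^2 = 630436 ≡ 573
3476^256 ≡ 573^2 = 328329 ≡ 353
3476^512 ≡ 353^2 = 124609 ≡ 1618
3476^1024 ≡ 1618^2 = 2617924 ≡ 1570
3476^2048 ≡ 1570^2 = 2464900 ≡ 1353
2887 = 2048 + 512 + 256 + 64 + 4 + 2 + 1, so 3476^2887 ≡ 1353·1618·353·794·1446·3369·3476 ≡ 2157 (mod 3727)
2887^2 = 8334769 ≡ 1197
2887^4 ≡ 1197^2 = 1432809 ≡ 1641
2887^8 ≡ 1641^2 = 2692881 ≡ 1987
2887^16 ≡ 1987^2 = 3948169 ≡ 1276
2887^32 ≡ 1276^2 = 1628176 ≡ 3204
2887^64 ≡ 3204^2 = 10265616 ≡ 1458
2887^128 ≡ 1458^2 = 2125764 ≡ 1374
2887^256 ≡ 1374^2 = 1887876 ≡ 2014
2887^512 ≡ 2014^2 = 4056196 ≡ 1220
2887^1024 ≡ 1220^2 = 1488400 ≡ 1327
1836 = 1024 + 512 + 256 + 32 + 8 + 4, so 2887^1836 ≡ 1327·1220·2014·3204·1987·1641 ≡ 1184 (mod 3727)
2157·1184 = 2553888 ≡ 893 (mod 3727)
893 ≡ 893 (mod 3727), so the signature is genuine.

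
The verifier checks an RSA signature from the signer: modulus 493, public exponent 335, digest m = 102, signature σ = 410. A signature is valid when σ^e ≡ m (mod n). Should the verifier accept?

reject

σ^2 ≡ 410^2 = 168100 ≡ 480
σ^4 ≡ 480^2 = 230400 ≡ 169
σ^8 ≡ 169^2 = 28561 ≡ 460
σ^16 ≡ 460^2 = 211600 ≡ 103
σ^32 ≡ 103^2 = 10609 ≡ 256
σ^64 ≡ 256^2 = 65536 ≡ 460
σ^128 ≡ 460^2 = 211600 ≡ 103
σ^256 ≡ 103^2 = 10609 ≡ 256
335 = 256 + 64 + 8 + 4 + 2 + 1, so σ^335 ≡ 256·460·460·169·480·410 ≡ 196 (mod 493)
196 ≠ 102, so verification fails.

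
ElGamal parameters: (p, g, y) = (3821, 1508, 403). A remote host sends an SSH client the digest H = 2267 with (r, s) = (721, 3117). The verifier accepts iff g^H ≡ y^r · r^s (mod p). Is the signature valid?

Left side g^H mod p:
1508^2 = 2274064 ≡ 569
1508^4 ≡ 569^2 = 323761 ≡ 2797
1508^8 ≡ 2797^2 = 7823209 ≡ 1622
1508^16 ≡ 1622^2 = 2630884 ≡ 2036
1508^32 ≡ 2036^2 = 4145296 ≡ 3332
1508^64 ≡ 3332^2 = 11102224 ≡ 2219
1508^128 ≡ 2219^2 = 4923961 ≡ 2513
1508^256 ≡ 2513^2 = 6315169 ≡ 2877
1508^512 ≡ 2877^2 = 8277129 ≡ 843
1508^1024 ≡ 843^2 = 710649 ≡ 3764
1508^2048 ≡ 3764^2 = 14167696 ≡ 3249
2267 = 2048 + 128 + 64 + 16 + 8 + 2 + 1, so 1508^2267 ≡ 3249·2513·2219·2036·1622·569·1508 ≡ 3115 (mod 3821)
Right side y^r · r^s mod p:
403^2 = 162409 ≡ 1927
403^4 ≡ 1927^2 = 3713329 ≡ 3138
403^8 ≡ 3138^2 = 9847044 ≡ 327
403^16 ≡ 327^2 = 106929 ≡ 3762
403^32 ≡ 3762^2 = 14152644 ≡ 3481
403^64 ≡ 3481^2 = 12117361 ≡ 970
403^128 ≡ 970^2 = 940900 ≡ 934
403^256 ≡ 934^2 = 872356 ≡ 1168
403^512 ≡ 1168^2 = 1364224 ≡ 127
721 = 512 + 128 + 64 + 16 + 1, so 403^721 ≡ 127·934·970·3762·403 ≡ 548 (mod 3821)
721^2 = 519841 ≡ 185
721^4 ≡ 185^2 = 34225 ≡ 3657
721^8 ≡ 3657^2 = 13373649 ≡ 149
721^16 ≡ 149^2 = 22201 ≡ 3096
721^32 ≡ 3096^2 = 9585216 ≡ 2148
721^64 ≡ 2148^2 = 4613904 ≡ 1957
721^128 ≡ 1957^2 = 3829849 ≡ 1207
721^256 ≡ 1207^2 = 1456849 ≡ 1048
721^512 ≡ 1048^2 = 1098304 ≡ 1677
721^1024 ≡ 1677^2 = 2812329 ≡ 73
721^2048 ≡ 73^2 = 5329 ≡ 1508
3117 = 2048 + 1024 + 32 + 8 + 4 + 1, so 721^3117 ≡ 1508·73·2148·149·3657·721 ≡ 180 (mod 3821)
548·180 = 98640 ≡ 3115 (mod 3821)
3115 ≡ 3115 (mod 3821), so the signature is genuine.

valid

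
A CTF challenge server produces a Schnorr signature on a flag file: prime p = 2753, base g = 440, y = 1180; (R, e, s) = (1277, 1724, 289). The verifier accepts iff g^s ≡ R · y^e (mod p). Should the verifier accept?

g^s mod p:
440^2 = 193600 ≡ 890
440^4 ≡ 890^2 = 792100 ≡ 1989
440^8 ≡ 1989^2 = 3956121 ≡ 60
440^16 ≡ 60^2 = 3600 ≡ 847
440^32 ≡ 847^2 = 717409 ≡ 1629
440^64 ≡ 1629^2 = 2653641 ≡ 2502
440^128 ≡ 2502^2 = 6260004 ≡ 2435
440^256 ≡ 2435^2 = 5929225 ≡ 2016
289 = 256 + 32 + 1, so 440^289 ≡ 2016·1629·440 ≡ 1779 (mod 2753)
R · y^e mod p:
1180^2 = 1392400 ≡ 2135
1180^4 ≡ 2135^2 = 4558225 ≡ 2010
1180^8 ≡ 2010^2 = 4040100 ≡ 1449
1180^16 ≡ 1449^2 = 2099601 ≡ 1815
1180^32 ≡ 1815^2 = 3294225 ≡ 1637
1180^64 ≡ 1637^2 = 2679769 ≡ 1100
1180^128 ≡ 1100^2 = 1210000 ≡ 1433
1180^256 ≡ 1433^2 = 2053489 ≡ 2504
1180^512 ≡ 2504^2 = 6270016 ≡ 1435
1180^1024 ≡ 1435^2 = 2059225 ≡ 2734
1724 = 1024 + 512 + 128 + 32 + 16 + 8 + 4, so 1180^1724 ≡ 2734·1435·1433·1637·1815·1449·2010 ≡ 743 (mod 2753)
1277·743 = 948811 ≡ 1779 (mod 2753)
1779 ≡ 1779 (mod 2753); signature holds.

accept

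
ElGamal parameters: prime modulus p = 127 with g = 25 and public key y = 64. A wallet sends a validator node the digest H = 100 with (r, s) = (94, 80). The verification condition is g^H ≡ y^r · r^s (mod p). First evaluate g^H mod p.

25^2 = 625 ≡ 117
25^4 ≡ 117^2 = 13689 ≡ 100
25^8 ≡ 100^2 = 10000 ≡ 94
25^16 ≡ 94^2 = 8836 ≡ 73
25^32 ≡ 73^2 = 5329 ≡ 122
25^64 ≡ 122^2 = 14884 ≡ 25
100 = 64 + 32 + 4, so 25^100 ≡ 25·122·100 ≡ 73 (mod 127)

73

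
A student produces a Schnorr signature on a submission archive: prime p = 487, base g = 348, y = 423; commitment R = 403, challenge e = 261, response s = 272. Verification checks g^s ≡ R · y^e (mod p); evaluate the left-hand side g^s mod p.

124

348^2 = 121104 ≡ 328
348^4 ≡ 328^2 = 107584 ≡ 444
348^8 ≡ 444^2 = 197136 ≡ 388
348^16 ≡ 388^2 = 150544 ≡ 61
348^32 ≡ 61^2 = 3721 ≡ 312
348^64 ≡ 312^2 = 97344 ≡ 431
348^128 ≡ 431^2 = 185761 ≡ 214
348^256 ≡ 214^2 = 45796 ≡ 18
272 = 256 + 16, so 348^272 ≡ 18·61 ≡ 124 (mod 487)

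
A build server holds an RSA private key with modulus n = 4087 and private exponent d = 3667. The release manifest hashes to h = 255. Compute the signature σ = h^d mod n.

Squares mod 4087: h^1≡255, h^2≡3720, h^4≡3905, h^8≡428, h^16≡3356, h^32≡3051, h^64≡2502, h^128≡2807, h^256≡3600, h^512≡123, h^1024≡2868, h^2048≡2380
3667 = 2048 + 1024 + 512 + 64 + 16 + 2 + 1, so h^3667 ≡ 2380·2868·123·2502·3356·3720·255 ≡ 3771 (mod 4087)

3771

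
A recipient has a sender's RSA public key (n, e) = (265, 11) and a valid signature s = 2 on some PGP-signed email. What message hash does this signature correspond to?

193

s^2 ≡ 2^2 = 4
s^4 ≡ 4^2 = 16
s^8 ≡ 16^2 = 256
11 = 8 + 2 + 1, so s^11 ≡ 256·4·2 ≡ 193 (mod 265)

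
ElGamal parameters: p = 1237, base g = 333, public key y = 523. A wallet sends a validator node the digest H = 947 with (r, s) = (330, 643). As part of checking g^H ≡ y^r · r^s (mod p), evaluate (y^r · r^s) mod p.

523^330 mod 1237 = 453
330^643 mod 1237 = 1201
y^r · r^s ≡ 453·1201 = 544053 ≡ 1010 (mod 1237)

1010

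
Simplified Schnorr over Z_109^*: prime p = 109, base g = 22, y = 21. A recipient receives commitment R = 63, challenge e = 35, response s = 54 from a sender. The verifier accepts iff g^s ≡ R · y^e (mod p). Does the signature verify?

g^s mod p:
22^54 mod 109 = 1
R · y^e mod p:
21^35 mod 109 = 80
63·80 = 5040 ≡ 26 (mod 109)
1 ≠ 26; the check fails.

does not verify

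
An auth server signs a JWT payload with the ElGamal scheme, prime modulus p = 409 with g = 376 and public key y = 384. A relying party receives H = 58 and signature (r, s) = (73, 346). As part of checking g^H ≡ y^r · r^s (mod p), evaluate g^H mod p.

131

376^2 = 141376 ≡ 271
376^4 ≡ 271^2 = 73441 ≡ 230
376^8 ≡ 230^2 = 52900 ≡ 139
376^16 ≡ 139^2 = 19321 ≡ 98
376^32 ≡ 98^2 = 9604 ≡ 197
58 = 32 + 16 + 8 + 2, so 376^58 ≡ 197·98·139·271 ≡ 131 (mod 409)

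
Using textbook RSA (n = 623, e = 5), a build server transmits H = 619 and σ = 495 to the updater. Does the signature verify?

verifies

Squares mod 623: σ^1≡495, σ^2≡186, σ^4≡331
5 = 4 + 1, so σ^5 ≡ 331·495 ≡ 619 (mod 623)
619 = H, so the signature checks out.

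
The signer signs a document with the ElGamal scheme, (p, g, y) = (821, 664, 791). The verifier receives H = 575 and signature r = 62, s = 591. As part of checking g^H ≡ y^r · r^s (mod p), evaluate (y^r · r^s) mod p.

203

Squares mod 821: 791^1≡791, 791^2≡79, 791^4≡494, 791^8≡199, 791^16≡193, 791^32≡304
62 = 32 + 16 + 8 + 4 + 2, so 791^62 ≡ 304·193·199·494·79 ≡ 380 (mod 821)
Squares mod 821: 62^1≡62, 62^2≡560, 62^4≡799, 62^8≡484, 62^16≡271, 62^32≡372, 62^64≡456, 62^128≡223, 62^256≡469, 62^512≡754
591 = 512 + 64 + 8 + 4 + 2 + 1, so 62^591 ≡ 754·456·484·799·560·62 ≡ 599 (mod 821)
y^r · r^s ≡ 380·599 = 227620 ≡ 203 (mod 821)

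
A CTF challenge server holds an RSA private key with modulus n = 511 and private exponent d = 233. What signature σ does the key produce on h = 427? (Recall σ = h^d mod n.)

Squares mod 511: h^1≡427, h^2≡413, h^4≡406, h^8≡294, h^16≡77, h^32≡308, h^64≡329, h^128≡420
233 = 128 + 64 + 32 + 8 + 1, so h^233 ≡ 420·329·308·294·427 ≡ 175 (mod 511)

175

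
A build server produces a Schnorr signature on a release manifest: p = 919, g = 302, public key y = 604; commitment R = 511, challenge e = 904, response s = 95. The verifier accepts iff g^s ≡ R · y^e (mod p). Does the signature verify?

verifies

g^s mod p:
Squares mod 919: 302^1≡302, 302^2≡223, 302^4≡103, 302^8≡500, 302^16≡32, 302^32≡105, 302^64≡916
95 = 64 + 16 + 8 + 4 + 2 + 1, so 302^95 ≡ 916·32·500·103·223·302 ≡ 2 (mod 919)
R · y^e mod p:
Squares mod 919: 604^1≡604, 604^2≡892, 604^4≡729, 604^8≡259, 604^16≡913, 604^32≡36, 604^64≡377, 604^128≡603, 604^256≡604, 604^512≡892
904 = 512 + 256 + 128 + 8, so 604^904 ≡ 892·604·603·259 ≡ 464 (mod 919)
511·464 = 237104 ≡ 2 (mod 919)
2 ≡ 2 (mod 919); signature holds.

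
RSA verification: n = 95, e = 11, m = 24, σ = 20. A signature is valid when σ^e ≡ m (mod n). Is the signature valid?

σ^2 ≡ 20^2 = 400 ≡ 20
σ^4 ≡ 20^2 = 400 ≡ 20
σ^8 ≡ 20^2 = 400 ≡ 20
11 = 8 + 2 + 1, so σ^11 ≡ 20·20·20 ≡ 20 (mod 95)
The recovered value 20 does not match the digest 24.

invalid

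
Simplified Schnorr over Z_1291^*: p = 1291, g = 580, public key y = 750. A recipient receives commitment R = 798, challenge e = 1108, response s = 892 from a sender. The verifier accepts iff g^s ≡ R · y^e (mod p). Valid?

g^s mod p:
580^892 mod 1291 = 133
R · y^e mod p:
750^1108 mod 1291 = 1076
798·1076 = 858648 ≡ 133 (mod 1291)
133 ≡ 133 (mod 1291); signature holds.

yes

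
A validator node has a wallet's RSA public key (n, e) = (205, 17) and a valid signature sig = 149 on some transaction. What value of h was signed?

19

sig^2 ≡ 149^2 = 22201 ≡ 61
sig^4 ≡ 61^2 = 3721 ≡ 31
sig^8 ≡ 31^2 = 961 ≡ 141
sig^16 ≡ 141^2 = 19881 ≡ 201
17 = 16 + 1, so sig^17 ≡ 201·149 ≡ 19 (mod 205)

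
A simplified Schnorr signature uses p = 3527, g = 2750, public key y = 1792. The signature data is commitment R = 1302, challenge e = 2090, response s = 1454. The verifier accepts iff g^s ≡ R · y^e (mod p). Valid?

no

g^s mod p:
2750^1454 mod 3527 = 3101
R · y^e mod p:
1792^2090 mod 3527 = 1188
1302·1188 = 1546776 ≡ 1950 (mod 3527)
3101 ≠ 1950; the check fails.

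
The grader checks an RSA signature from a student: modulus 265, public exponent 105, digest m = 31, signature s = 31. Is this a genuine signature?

genuine

Squares mod 265: s^1≡31, s^2≡166, s^4≡261, s^8≡16, s^16≡256, s^32≡81, s^64≡201
105 = 64 + 32 + 8 + 1, so s^105 ≡ 201·81·16·31 ≡ 31 (mod 265)
31 = m, so the signature checks out.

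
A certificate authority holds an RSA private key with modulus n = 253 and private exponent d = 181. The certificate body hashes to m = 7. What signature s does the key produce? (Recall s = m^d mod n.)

40

Squares mod 253: m^1≡7, m^2≡49, m^4≡124, m^8≡196, m^16≡213, m^32≡82, m^64≡146, m^128≡64
181 = 128 + 32 + 16 + 4 + 1, so m^181 ≡ 64·82·213·124·7 ≡ 40 (mod 253)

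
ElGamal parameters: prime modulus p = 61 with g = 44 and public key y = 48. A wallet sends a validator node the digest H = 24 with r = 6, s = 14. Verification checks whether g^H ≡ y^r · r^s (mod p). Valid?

Left side g^H mod p:
44^2 = 1936 ≡ 45
44^4 ≡ 45^2 = 2025 ≡ 12
44^8 ≡ 12^2 = 144 ≡ 22
44^16 ≡ 22^2 = 484 ≡ 57
24 = 16 + 8, so 44^24 ≡ 57·22 ≡ 34 (mod 61)
Right side y^r · r^s mod p:
48^2 = 2304 ≡ 47
48^4 ≡ 47^2 = 2209 ≡ 13
6 = 4 + 2, so 48^6 ≡ 13·47 ≡ 1 (mod 61)
6^2 = 36
6^4 ≡ 36^2 = 1296 ≡ 15
6^8 ≡ 15^2 = 225 ≡ 42
14 = 8 + 4 + 2, so 6^14 ≡ 42·15·36 ≡ 49 (mod 61)
1·49 = 49 ≡ 49 (mod 61)
34 ≠ 49, so verification fails.

no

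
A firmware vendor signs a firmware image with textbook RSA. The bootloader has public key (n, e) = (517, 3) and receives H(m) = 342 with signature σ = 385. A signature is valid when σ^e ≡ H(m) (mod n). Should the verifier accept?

reject

σ^2 ≡ 385^2 = 148225 ≡ 363
3 = 2 + 1, so σ^3 ≡ 363·385 ≡ 165 (mod 517)
165 ≠ 342, so verification fails.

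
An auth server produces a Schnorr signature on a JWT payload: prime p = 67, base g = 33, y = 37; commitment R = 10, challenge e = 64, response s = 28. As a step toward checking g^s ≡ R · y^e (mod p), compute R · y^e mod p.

37^2 = 1369 ≡ 29
37^4 ≡ 29^2 = 841 ≡ 37
37^8 ≡ 37^2 = 1369 ≡ 29
37^16 ≡ 29^2 = 841 ≡ 37
37^32 ≡ 37^2 = 1369 ≡ 29
37^64 ≡ 29^2 = 841 ≡ 37
R · y^e ≡ 10·37 = 370 ≡ 35 (mod 67)

35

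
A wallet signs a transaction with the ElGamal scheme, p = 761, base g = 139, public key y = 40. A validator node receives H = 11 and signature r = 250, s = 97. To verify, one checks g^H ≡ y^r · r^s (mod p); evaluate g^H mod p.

Squares mod 761: 139^1≡139, 139^2≡296, 139^4≡101, 139^8≡308
11 = 8 + 2 + 1, so 139^11 ≡ 308·296·139 ≡ 180 (mod 761)

180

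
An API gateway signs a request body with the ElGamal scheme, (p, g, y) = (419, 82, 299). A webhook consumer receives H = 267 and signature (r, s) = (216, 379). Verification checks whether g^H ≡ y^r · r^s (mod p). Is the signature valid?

Left side g^H mod p:
82^2 = 6724 ≡ 20
82^4 ≡ 20^2 = 400
82^8 ≡ 400^2 = 160000 ≡ 361
82^16 ≡ 361^2 = 130321 ≡ 12
82^32 ≡ 12^2 = 144
82^64 ≡ 144^2 = 20736 ≡ 205
82^128 ≡ 205^2 = 42025 ≡ 125
82^256 ≡ 125^2 = 15625 ≡ 122
267 = 256 + 8 + 2 + 1, so 82^267 ≡ 122·361·20·82 ≡ 403 (mod 419)
Right side y^r · r^s mod p:
299^2 = 89401 ≡ 154
299^4 ≡ 154^2 = 23716 ≡ 252
299^8 ≡ 252^2 = 63504 ≡ 235
299^16 ≡ 235^2 = 55225 ≡ 336
299^32 ≡ 336^2 = 112896 ≡ 185
299^64 ≡ 185^2 = 34225 ≡ 286
299^128 ≡ 286^2 = 81796 ≡ 91
216 = 128 + 64 + 16 + 8, so 299^216 ≡ 91·286·336·235 ≡ 225 (mod 419)
216^2 = 46656 ≡ 147
216^4 ≡ 147^2 = 21609 ≡ 240
216^8 ≡ 240^2 = 57600 ≡ 197
216^16 ≡ 197^2 = 38809 ≡ 261
216^32 ≡ 261^2 = 68121 ≡ 243
216^64 ≡ 243^2 = 59049 ≡ 389
216^128 ≡ 389^2 = 151321 ≡ 62
216^256 ≡ 62^2 = 3844 ≡ 73
379 = 256 + 64 + 32 + 16 + 8 + 2 + 1, so 216^379 ≡ 73·389·243·261·197·147·216 ≡ 26 (mod 419)
225·26 = 5850 ≡ 403 (mod 419)
403 ≡ 403 (mod 419), so the signature is genuine.

valid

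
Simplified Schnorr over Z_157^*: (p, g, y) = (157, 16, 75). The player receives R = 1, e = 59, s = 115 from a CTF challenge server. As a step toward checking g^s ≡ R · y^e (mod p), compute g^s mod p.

Squares mod 157: 16^1≡16, 16^2≡99, 16^4≡67, 16^8≡93, 16^16≡14, 16^32≡39, 16^64≡108
115 = 64 + 32 + 16 + 2 + 1, so 16^115 ≡ 108·39·14·99·16 ≡ 46 (mod 157)

46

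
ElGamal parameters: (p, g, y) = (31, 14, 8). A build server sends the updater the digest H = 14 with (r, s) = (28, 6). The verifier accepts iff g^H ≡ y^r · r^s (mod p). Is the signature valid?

invalid

Left side g^H mod p:
14^2 = 196 ≡ 10
14^4 ≡ 10^2 = 100 ≡ 7
14^8 ≡ 7^2 = 49 ≡ 18
14 = 8 + 4 + 2, so 14^14 ≡ 18·7·10 ≡ 20 (mod 31)
Right side y^r · r^s mod p:
8^2 = 64 ≡ 2
8^4 ≡ 2^2 = 4
8^8 ≡ 4^2 = 16
8^16 ≡ 16^2 = 256 ≡ 8
28 = 16 + 8 + 4, so 8^28 ≡ 8·16·4 ≡ 16 (mod 31)
28^2 = 784 ≡ 9
28^4 ≡ 9^2 = 81 ≡ 19
6 = 4 + 2, so 28^6 ≡ 19·9 ≡ 16 (mod 31)
16·16 = 256 ≡ 8 (mod 31)
20 ≠ 8, so verification fails.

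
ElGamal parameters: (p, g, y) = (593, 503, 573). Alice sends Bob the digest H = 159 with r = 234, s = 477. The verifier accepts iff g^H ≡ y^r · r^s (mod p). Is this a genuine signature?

genuine

Left side g^H mod p:
Squares mod 593: 503^1≡503, 503^2≡391, 503^4≡480, 503^8≡316, 503^16≡232, 503^32≡454, 503^64≡345, 503^128≡425
159 = 128 + 16 + 8 + 4 + 2 + 1, so 503^159 ≡ 425·232·316·480·391·503 ≡ 294 (mod 593)
Right side y^r · r^s mod p:
Squares mod 593: 573^1≡573, 573^2≡400, 573^4≡483, 573^8≡240, 573^16≡79, 573^32≡311, 573^64≡62, 573^128≡286
234 = 128 + 64 + 32 + 8 + 2, so 573^234 ≡ 286·62·311·240·400 ≡ 357 (mod 593)
Squares mod 593: 234^1≡234, 234^2≡200, 234^4≡269, 234^8≡15, 234^16≡225, 234^32≡220, 234^64≡367, 234^128≡78, 234^256≡154
477 = 256 + 128 + 64 + 16 + 8 + 4 + 1, so 234^477 ≡ 154·78·367·225·15·269·234 ≡ 245 (mod 593)
357·245 = 87465 ≡ 294 (mod 593)
294 ≡ 294 (mod 593), so the signature is genuine.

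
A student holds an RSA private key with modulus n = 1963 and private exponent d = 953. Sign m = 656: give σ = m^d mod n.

1770

m^953 mod 1963 = 1770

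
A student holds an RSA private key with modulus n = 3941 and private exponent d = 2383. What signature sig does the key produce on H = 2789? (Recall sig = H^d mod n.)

1039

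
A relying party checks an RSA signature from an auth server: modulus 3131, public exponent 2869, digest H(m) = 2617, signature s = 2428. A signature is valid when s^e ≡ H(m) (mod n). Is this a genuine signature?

forged

s^2 ≡ 2428^2 = 5895184 ≡ 2642
s^4 ≡ 2642^2 = 6980164 ≡ 1165
s^8 ≡ 1165^2 = 1357225 ≡ 1502
s^16 ≡ 1502^2 = 2256004 ≡ 1684
s^32 ≡ 1684^2 = 2835856 ≡ 2301
s^64 ≡ 2301^2 = 5294601 ≡ 80
s^128 ≡ 80^2 = 6400 ≡ 138
s^256 ≡ 138^2 = 19044 ≡ 258
s^512 ≡ 258^2 = 66564 ≡ 813
s^1024 ≡ 813^2 = 660969 ≡ 328
s^2048 ≡ 328^2 = 107584 ≡ 1130
2869 = 2048 + 512 + 256 + 32 + 16 + 4 + 1, so s^2869 ≡ 1130·813·258·2301·1684·1165·2428 ≡ 514 (mod 3131)
514 ≠ 2617, so verification fails.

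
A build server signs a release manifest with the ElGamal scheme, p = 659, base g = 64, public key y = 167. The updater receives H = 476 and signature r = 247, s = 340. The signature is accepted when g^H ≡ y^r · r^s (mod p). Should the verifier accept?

Left side g^H mod p:
64^2 = 4096 ≡ 142
64^4 ≡ 142^2 = 20164 ≡ 394
64^8 ≡ 394^2 = 155236 ≡ 371
64^16 ≡ 371^2 = 137641 ≡ 569
64^32 ≡ 569^2 = 323761 ≡ 192
64^64 ≡ 192^2 = 36864 ≡ 619
64^128 ≡ 619^2 = 383161 ≡ 282
64^256 ≡ 282^2 = 79524 ≡ 444
476 = 256 + 128 + 64 + 16 + 8 + 4, so 64^476 ≡ 444·282·619·569·371·394 ≡ 514 (mod 659)
Right side y^r · r^s mod p:
167^2 = 27889 ≡ 211
167^4 ≡ 211^2 = 44521 ≡ 368
167^8 ≡ 368^2 = 135424 ≡ 329
167^16 ≡ 329^2 = 108241 ≡ 165
167^32 ≡ 165^2 = 27225 ≡ 206
167^64 ≡ 206^2 = 42436 ≡ 260
167^128 ≡ 260^2 = 67600 ≡ 382
247 = 128 + 64 + 32 + 16 + 4 + 2 + 1, so 167^247 ≡ 382·260·206·165·368·211·167 ≡ 186 (mod 659)
247^2 = 61009 ≡ 381
247^4 ≡ 381^2 = 145161 ≡ 181
247^8 ≡ 181^2 = 32761 ≡ 470
247^16 ≡ 470^2 = 220900 ≡ 135
247^32 ≡ 135^2 = 18225 ≡ 432
247^64 ≡ 432^2 = 186624 ≡ 127
247^128 ≡ 127^2 = 16129 ≡ 313
247^256 ≡ 313^2 = 97969 ≡ 437
340 = 256 + 64 + 16 + 4, so 247^340 ≡ 437·127·135·181 ≡ 187 (mod 659)
186·187 = 34782 ≡ 514 (mod 659)
514 ≡ 514 (mod 659), so the signature is genuine.

accept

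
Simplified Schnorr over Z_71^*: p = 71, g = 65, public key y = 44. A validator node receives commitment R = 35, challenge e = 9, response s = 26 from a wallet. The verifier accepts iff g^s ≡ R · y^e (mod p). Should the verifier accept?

g^s mod p:
Squares mod 71: 65^1≡65, 65^2≡36, 65^4≡18, 65^8≡40, 65^16≡38
26 = 16 + 8 + 2, so 65^26 ≡ 38·40·36 ≡ 50 (mod 71)
R · y^e mod p:
Squares mod 71: 44^1≡44, 44^2≡19, 44^4≡6, 44^8≡36
9 = 8 + 1, so 44^9 ≡ 36·44 ≡ 22 (mod 71)
35·22 = 770 ≡ 60 (mod 71)
50 ≠ 60; the check fails.

reject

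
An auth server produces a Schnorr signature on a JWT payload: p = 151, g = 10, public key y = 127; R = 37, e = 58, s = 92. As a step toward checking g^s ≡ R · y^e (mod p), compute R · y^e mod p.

11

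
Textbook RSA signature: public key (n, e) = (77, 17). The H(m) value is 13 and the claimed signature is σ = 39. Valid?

no

σ^2 ≡ 39^2 = 1521 ≡ 58
σ^4 ≡ 58^2 = 3364 ≡ 53
σ^8 ≡ 53^2 = 2809 ≡ 37
σ^16 ≡ 37^2 = 1369 ≡ 60
17 = 16 + 1, so σ^17 ≡ 60·39 ≡ 30 (mod 77)
30 ≠ 13, so verification fails.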